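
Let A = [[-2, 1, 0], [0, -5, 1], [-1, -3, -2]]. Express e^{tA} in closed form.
A has Jordan form J = [[-3, 1, 0], [0, -3, 1], [0, 0, -3]] with A = PJP^{-1}, so e^{tA} = P e^{tJ} P^{-1}.

For a Jordan block J_k(λ), e^{tJ_k(λ)} = e^{λt} · (I + tN + t^2 N^2/2! + ... + t^{k-1} N^{k-1}/(k-1)!) where N is the nilpotent superdiagonal part.

Assembling the blocks and conjugating back gives the entries of e^{tA} as shown above.

e^{tA} = [[(t^2/2 + t + 1)*e^{-3*t}, t*(2 - t)*e^{-3*t}/2, t^2*e^{-3*t}/2], [-t^2*e^{-3*t}/2, (t^2 - 4*t + 2)*e^{-3*t}/2, t*(2 - t)*e^{-3*t}/2], [t*(-t - 1)*e^{-3*t}, t*(t - 3)*e^{-3*t}, (-t^2 + t + 1)*e^{-3*t}]]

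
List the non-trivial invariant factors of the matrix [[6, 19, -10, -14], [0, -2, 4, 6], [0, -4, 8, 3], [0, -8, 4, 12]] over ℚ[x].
(x - 6)^2, (x - 6)^2

The Jordan structure of A has elementary divisors (x - 6)^2, (x - 6)^2. Arranging the block sizes at each eigenvalue in decreasing order and taking row products gives the invariant factors.

Invariant factors (smallest first, each dividing the next): (x - 6)^2, (x - 6)^2.

Check: the last factor (x - 6)^2 is the minimal polynomial, and the product (x - 6)^4 is the characteristic polynomial.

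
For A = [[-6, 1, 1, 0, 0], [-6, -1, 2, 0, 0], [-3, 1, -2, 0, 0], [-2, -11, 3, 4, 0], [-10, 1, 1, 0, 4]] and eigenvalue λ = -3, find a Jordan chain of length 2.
We seek v_1 ∈ ker((A + 3I)^2) \ ker(A + 3I), then set v_{i+1} = (A + 3I) v_i.

One such chain is v_1 = [[0, 1, 0, 2, 0]]^T, v_2 = [[1, 2, 1, 3, 1]]^T. Check: (A + 3I) v_2 = [[0, 0, 0, 0, 0]]^T = 0.

v_1 = [[0, 1, 0, 2, 0]]^T, v_2 = [[1, 2, 1, 3, 1]]^T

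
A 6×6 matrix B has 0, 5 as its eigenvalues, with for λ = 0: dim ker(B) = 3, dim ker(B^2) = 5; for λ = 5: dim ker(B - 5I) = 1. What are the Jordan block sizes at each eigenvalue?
λ = 0: successive nullity increments [3, 2] count blocks of size ≥ k; block sizes are [2, 2, 1].
λ = 5: successive nullity increments [1] count blocks of size ≥ k; block sizes are [1].

Jordan blocks: (0, 2), (0, 2), (0, 1), (5, 1)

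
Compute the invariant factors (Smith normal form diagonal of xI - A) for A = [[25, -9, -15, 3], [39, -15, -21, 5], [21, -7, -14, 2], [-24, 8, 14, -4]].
The Jordan structure of A has elementary divisors (x + 2)^3, (x + 2). Arranging the block sizes at each eigenvalue in decreasing order and taking row products gives the invariant factors.

Invariant factors (smallest first, each dividing the next): x + 2, (x + 2)^3.

Check: the last factor (x + 2)^3 is the minimal polynomial, and the product (x + 2)^4 is the characteristic polynomial.

x + 2, (x + 2)^3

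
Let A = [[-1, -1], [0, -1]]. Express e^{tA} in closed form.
e^{tA} = [[e^{-t}, -t*e^{-t}], [0, e^{-t}]]

A has Jordan form J = [[-1, 1], [0, -1]] with A = PJP^{-1}, so e^{tA} = P e^{tJ} P^{-1}.

For a Jordan block J_k(λ), e^{tJ_k(λ)} = e^{λt} · (I + tN + t^2 N^2/2! + ... + t^{k-1} N^{k-1}/(k-1)!) where N is the nilpotent superdiagonal part.

Assembling the blocks and conjugating back gives the entries of e^{tA} as shown above.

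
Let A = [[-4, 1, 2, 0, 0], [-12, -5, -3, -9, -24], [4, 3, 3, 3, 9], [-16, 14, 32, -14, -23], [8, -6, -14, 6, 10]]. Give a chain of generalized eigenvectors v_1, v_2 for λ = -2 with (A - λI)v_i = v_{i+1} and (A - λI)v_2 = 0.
v_1 = [[0, 0, 0, -2, 1]]^T, v_2 = [[0, -6, 3, 1, 0]]^T

We seek v_1 ∈ ker((A + 2I)^2) \ ker(A + 2I), then set v_{i+1} = (A + 2I) v_i.

One such chain is v_1 = [[0, 0, 0, -2, 1]]^T, v_2 = [[0, -6, 3, 1, 0]]^T. Check: (A + 2I) v_2 = [[0, 0, 0, 0, 0]]^T = 0.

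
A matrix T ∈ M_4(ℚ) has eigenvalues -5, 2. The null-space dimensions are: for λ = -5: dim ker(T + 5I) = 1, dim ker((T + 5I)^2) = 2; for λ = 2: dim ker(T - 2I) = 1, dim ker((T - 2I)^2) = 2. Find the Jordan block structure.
λ = -5: successive nullity increments [1, 1] count blocks of size ≥ k; block sizes are [2].
λ = 2: successive nullity increments [1, 1] count blocks of size ≥ k; block sizes are [2].

Jordan blocks: (-5, 2), (2, 2)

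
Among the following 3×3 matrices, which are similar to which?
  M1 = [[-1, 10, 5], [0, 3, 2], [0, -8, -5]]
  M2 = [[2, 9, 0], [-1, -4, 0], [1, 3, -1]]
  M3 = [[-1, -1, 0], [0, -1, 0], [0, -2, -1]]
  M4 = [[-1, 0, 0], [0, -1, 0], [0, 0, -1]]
2 classes: {M1, M2, M3}, {M4}

Characteristic polynomials: χ_{M1} = (x + 1)^3, χ_{M2} = (x + 1)^3, χ_{M3} = (x + 1)^3, χ_{M4} = (x + 1)^3.

{M1, M2, M3}: invariant factors x + 1, (x + 1)^2.

{M4}: invariant factors x + 1, x + 1, x + 1.

Matrices are similar if and only if their invariant-factor lists agree; the partition into similarity classes is {M1, M2, M3}, {M4}.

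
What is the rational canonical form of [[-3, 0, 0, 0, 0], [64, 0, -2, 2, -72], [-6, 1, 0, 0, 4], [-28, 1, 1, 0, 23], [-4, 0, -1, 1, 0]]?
The invariant factors of A (the non-unit diagonal entries of the Smith normal form of xI - A over ℚ[x]) are x + 3, (x - 4)(x - 2)(x + 3)^2, each dividing the next. The characteristic polynomial is their product, (x - 4)(x - 2)(x + 3)^3.

The rational canonical form is the block-diagonal matrix of companion matrices C(f_i):
R = [[-3, 0, 0, 0, 0], [0, 0, 0, 0, -72], [0, 1, 0, 0, 6], [0, 0, 1, 0, 19], [0, 0, 0, 1, 0]].

R = [[-3, 0, 0, 0, 0], [0, 0, 0, 0, -72], [0, 1, 0, 0, 6], [0, 0, 1, 0, 19], [0, 0, 0, 1, 0]]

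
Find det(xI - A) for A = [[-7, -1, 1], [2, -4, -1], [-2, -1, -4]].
χ_A(x) = (x + 5)^3

xI - A = [[x + 7, 1, -1], [-2, x + 4, 1], [2, 1, x + 4]].

Expanding det(xI - A) along the first row:
det(xI - A) = + (x + 7)·det([[x + 4, 1], [1, x + 4]]) - (1)·det([[-2, 1], [2, x + 4]]) + (-1)·det([[-2, x + 4], [2, 1]]).

Evaluating gives χ_A(x) = x^3 + 15x^2 + 75x + 125 = (x + 5)^3.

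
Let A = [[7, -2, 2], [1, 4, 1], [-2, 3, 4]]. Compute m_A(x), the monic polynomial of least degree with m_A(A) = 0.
The characteristic polynomial factors as (x - 5)^3. The minimal polynomial is ∏(x - λ)^{k_λ} where k_λ is the size of the largest Jordan block at λ.

For λ = 5: rank(A - 5I) = 2, and the largest Jordan block has size 3 (the smallest k with rank((A - 5I)^k) = rank((A - 5I)^(k+1))).

So m_A(x) = (x - 5)^3.

m_A(x) = (x - 5)^3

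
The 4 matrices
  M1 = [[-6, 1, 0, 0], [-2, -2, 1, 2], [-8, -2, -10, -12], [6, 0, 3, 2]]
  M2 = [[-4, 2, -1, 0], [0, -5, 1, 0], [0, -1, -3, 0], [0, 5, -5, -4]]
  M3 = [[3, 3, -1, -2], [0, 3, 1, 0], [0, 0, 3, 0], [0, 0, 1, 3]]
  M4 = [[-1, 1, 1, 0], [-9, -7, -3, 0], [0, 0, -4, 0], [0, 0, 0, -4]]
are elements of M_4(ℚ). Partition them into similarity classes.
Characteristic polynomials: χ_{M1} = (x + 4)^4, χ_{M2} = (x + 4)^4, χ_{M3} = (x - 3)^4, χ_{M4} = (x + 4)^4.

{M1, M2}: invariant factors x + 4, (x + 4)^3.

{M3}: invariant factors x - 3, (x - 3)^3.

{M4}: invariant factors x + 4, x + 4, (x + 4)^2.

Matrices are similar if and only if their invariant-factor lists agree; the partition into similarity classes is {M1, M2}, {M3}, {M4}.

3 classes: {M1, M2}, {M3}, {M4}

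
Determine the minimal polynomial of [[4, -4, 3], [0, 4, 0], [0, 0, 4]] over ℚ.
The characteristic polynomial factors as (x - 4)^3. The minimal polynomial is ∏(x - λ)^{k_λ} where k_λ is the size of the largest Jordan block at λ.

For λ = 4: rank(A - 4I) = 1, and the largest Jordan block has size 2 (the smallest k with rank((A - 4I)^k) = rank((A - 4I)^(k+1))).

So m_A(x) = (x - 4)^2.

m_A(x) = (x - 4)^2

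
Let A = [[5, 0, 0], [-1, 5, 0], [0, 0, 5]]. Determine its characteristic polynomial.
xI - A = [[x - 5, 0, 0], [1, x - 5, 0], [0, 0, x - 5]].

Expanding det(xI - A) along the first row:
det(xI - A) = + (x - 5)·det([[x - 5, 0], [0, x - 5]]) - (0)·det([[1, 0], [0, x - 5]]) + (0)·det([[1, x - 5], [0, 0]]).

Evaluating gives χ_A(x) = x^3 - 15x^2 + 75x - 125 = (x - 5)^3.

χ_A(x) = (x - 5)^3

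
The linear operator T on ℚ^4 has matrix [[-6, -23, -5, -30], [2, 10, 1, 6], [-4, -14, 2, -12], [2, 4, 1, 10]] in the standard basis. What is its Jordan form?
J = [[4, 1, 0, 0], [0, 4, 1, 0], [0, 0, 4, 0], [0, 0, 0, 4]]

The characteristic polynomial is det(xI - A) = (x - 4)^4, so the eigenvalues are 4 (algebraic multiplicity 4).

For λ = 4: rank(A - 4I) = 2, rank((A - 4I)^2) = 1, rank((A - 4I)^3) = 0. The eigenspace has dimension 4 - 2 = 2, so there are 2 Jordan blocks; the rank sequence gives block sizes [3, 1].

Assembling the blocks gives the Jordan form J above.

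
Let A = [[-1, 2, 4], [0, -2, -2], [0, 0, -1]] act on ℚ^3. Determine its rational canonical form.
The invariant factors of A (the non-unit diagonal entries of the Smith normal form of xI - A over ℚ[x]) are x + 1, (x + 1)(x + 2), each dividing the next. The characteristic polynomial is their product, (x + 1)^2(x + 2).

The rational canonical form is the block-diagonal matrix of companion matrices C(f_i):
R = [[-1, 0, 0], [0, 0, -2], [0, 1, -3]].

R = [[-1, 0, 0], [0, 0, -2], [0, 1, -3]]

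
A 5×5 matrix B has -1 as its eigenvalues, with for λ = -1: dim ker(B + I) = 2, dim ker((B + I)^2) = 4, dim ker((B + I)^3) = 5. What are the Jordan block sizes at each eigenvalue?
λ = -1: successive nullity increments [2, 2, 1] count blocks of size ≥ k; block sizes are [3, 2].

Jordan blocks: (-1, 3), (-1, 2)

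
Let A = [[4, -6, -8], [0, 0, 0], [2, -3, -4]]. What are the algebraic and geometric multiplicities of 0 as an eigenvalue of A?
The characteristic polynomial is x^3, so the factor x appears with exponent 3: the algebraic multiplicity is 3.

rank(A) = 1, so the eigenspace has dimension 3 - 1 = 2: the geometric multiplicity is 2.

Since 2 < 3, A is not diagonalizable.

algebraic multiplicity 3, geometric multiplicity 2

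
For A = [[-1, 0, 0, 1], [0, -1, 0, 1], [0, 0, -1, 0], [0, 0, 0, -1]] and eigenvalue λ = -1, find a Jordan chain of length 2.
We seek v_1 ∈ ker((A + I)^2) \ ker(A + I), then set v_{i+1} = (A + I) v_i.

One such chain is v_1 = [[0, 2, -1, 1]]^T, v_2 = [[1, 1, 0, 0]]^T. Check: (A + I) v_2 = [[0, 0, 0, 0]]^T = 0.

v_1 = [[0, 2, -1, 1]]^T, v_2 = [[1, 1, 0, 0]]^T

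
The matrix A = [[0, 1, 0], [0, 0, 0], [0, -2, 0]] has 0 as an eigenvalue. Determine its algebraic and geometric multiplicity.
algebraic multiplicity 3, geometric multiplicity 2

The characteristic polynomial is x^3, so the factor x appears with exponent 3: the algebraic multiplicity is 3.

rank(A) = 1, so the eigenspace has dimension 3 - 1 = 2: the geometric multiplicity is 2.

Since 2 < 3, A is not diagonalizable.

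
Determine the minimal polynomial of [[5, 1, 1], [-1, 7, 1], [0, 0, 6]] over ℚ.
m_A(x) = (x - 6)^2

The characteristic polynomial factors as (x - 6)^3. The minimal polynomial is ∏(x - λ)^{k_λ} where k_λ is the size of the largest Jordan block at λ.

For λ = 6: rank(A - 6I) = 1, and the largest Jordan block has size 2 (the smallest k with rank((A - 6I)^k) = rank((A - 6I)^(k+1))).

So m_A(x) = (x - 6)^2.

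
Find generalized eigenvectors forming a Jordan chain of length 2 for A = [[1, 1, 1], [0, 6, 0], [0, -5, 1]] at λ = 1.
v_1 = [[-1, 0, 1]]^T, v_2 = [[1, 0, 0]]^T

We seek v_1 ∈ ker((A - I)^2) \ ker(A - I), then set v_{i+1} = (A - I) v_i.

One such chain is v_1 = [[-1, 0, 1]]^T, v_2 = [[1, 0, 0]]^T. Check: (A - I) v_2 = [[0, 0, 0]]^T = 0.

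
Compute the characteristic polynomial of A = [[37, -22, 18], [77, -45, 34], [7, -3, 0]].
xI - A = [[x - 37, 22, -18], [-77, x + 45, -34], [-7, 3, x]].

Expanding det(xI - A) along the first row:
det(xI - A) = + (x - 37)·det([[x + 45, -34], [3, x]]) - (22)·det([[-77, -34], [-7, x]]) + (-18)·det([[-77, x + 45], [-7, 3]]).

Evaluating gives χ_A(x) = x^3 + 8x^2 + 5x - 50 = (x - 2)(x + 5)^2.

χ_A(x) = (x - 2)(x + 5)^2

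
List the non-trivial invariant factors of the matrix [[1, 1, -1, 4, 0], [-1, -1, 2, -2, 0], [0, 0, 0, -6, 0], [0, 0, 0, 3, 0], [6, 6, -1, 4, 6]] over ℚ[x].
The Jordan structure of A has elementary divisors x^3, (x - 3), (x - 6). Arranging the block sizes at each eigenvalue in decreasing order and taking row products gives the invariant factors.

Invariant factors (smallest first, each dividing the next): x^3(x - 6)(x - 3).

Check: the last factor x^3(x - 6)(x - 3) is the minimal polynomial, and the product x^3(x - 6)(x - 3) is the characteristic polynomial.

x^3(x - 6)(x - 3)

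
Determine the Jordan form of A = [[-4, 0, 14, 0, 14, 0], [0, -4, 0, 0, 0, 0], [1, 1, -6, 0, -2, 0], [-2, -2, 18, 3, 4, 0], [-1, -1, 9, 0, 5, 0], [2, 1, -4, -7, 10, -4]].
J = [[-4, 1, 0, 0, 0, 0], [0, -4, 0, 0, 0, 0], [0, 0, -4, 1, 0, 0], [0, 0, 0, -4, 0, 0], [0, 0, 0, 0, 3, 0], [0, 0, 0, 0, 0, 3]]

The characteristic polynomial is det(xI - A) = (x - 3)^2(x + 4)^4, so the eigenvalues are -4 (algebraic multiplicity 4), 3 (algebraic multiplicity 2).

For λ = -4: rank(A + 4I) = 4, rank((A + 4I)^2) = 2. The eigenspace has dimension 6 - 4 = 2, so there are 2 Jordan blocks; the rank sequence gives block sizes [2, 2].

For λ = 3: rank(A - 3I) = 4. The eigenspace has dimension 6 - 4 = 2, so there are 2 Jordan blocks; the rank sequence gives block sizes [1, 1].

Assembling the blocks gives the Jordan form J above.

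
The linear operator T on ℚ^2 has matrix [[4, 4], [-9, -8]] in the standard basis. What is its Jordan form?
The characteristic polynomial is det(xI - A) = (x + 2)^2, so the eigenvalues are -2 (algebraic multiplicity 2).

For λ = -2: rank(A + 2I) = 1, rank((A + 2I)^2) = 0. The eigenspace has dimension 2 - 1 = 1, so there is 1 Jordan block; the rank sequence gives block sizes [2].

Assembling the blocks gives the Jordan form J above.

J = [[-2, 1], [0, -2]]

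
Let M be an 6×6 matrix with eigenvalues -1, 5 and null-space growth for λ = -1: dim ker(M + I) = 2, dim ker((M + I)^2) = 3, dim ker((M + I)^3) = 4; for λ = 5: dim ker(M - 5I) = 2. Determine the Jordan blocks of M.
λ = -1: successive nullity increments [2, 1, 1] count blocks of size ≥ k; block sizes are [3, 1].
λ = 5: successive nullity increments [2] count blocks of size ≥ k; block sizes are [1, 1].

Jordan blocks: (-1, 3), (-1, 1), (5, 1), (5, 1)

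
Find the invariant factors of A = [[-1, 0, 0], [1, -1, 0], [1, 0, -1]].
The Jordan structure of A has elementary divisors (x + 1)^2, (x + 1). Arranging the block sizes at each eigenvalue in decreasing order and taking row products gives the invariant factors.

Invariant factors (smallest first, each dividing the next): x + 1, (x + 1)^2.

Check: the last factor (x + 1)^2 is the minimal polynomial, and the product (x + 1)^3 is the characteristic polynomial.

x + 1, (x + 1)^2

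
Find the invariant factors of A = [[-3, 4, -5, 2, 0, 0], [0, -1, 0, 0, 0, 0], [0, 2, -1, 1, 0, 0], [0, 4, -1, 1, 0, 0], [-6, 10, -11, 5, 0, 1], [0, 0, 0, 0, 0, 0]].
x^2, x^2(x + 1)(x + 3)

The Jordan structure of A has elementary divisors (x + 3), (x + 1), x^2, x^2. Arranging the block sizes at each eigenvalue in decreasing order and taking row products gives the invariant factors.

Invariant factors (smallest first, each dividing the next): x^2, x^2(x + 1)(x + 3).

Check: the last factor x^2(x + 1)(x + 3) is the minimal polynomial, and the product x^4(x + 1)(x + 3) is the characteristic polynomial.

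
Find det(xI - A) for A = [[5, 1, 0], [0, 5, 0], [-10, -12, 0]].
xI - A = [[x - 5, -1, 0], [0, x - 5, 0], [10, 12, x]].

Expanding det(xI - A) along the first row:
det(xI - A) = + (x - 5)·det([[x - 5, 0], [12, x]]) - (-1)·det([[0, 0], [10, x]]) + (0)·det([[0, x - 5], [10, 12]]).

Evaluating gives χ_A(x) = x^3 - 10x^2 + 25x = x(x - 5)^2.

χ_A(x) = x(x - 5)^2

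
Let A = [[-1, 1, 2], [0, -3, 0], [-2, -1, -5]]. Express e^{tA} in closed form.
A has Jordan form J = [[-3, 1, 0], [0, -3, 0], [0, 0, -3]] with A = PJP^{-1}, so e^{tA} = P e^{tJ} P^{-1}.

For a Jordan block J_k(λ), e^{tJ_k(λ)} = e^{λt} · (I + tN + t^2 N^2/2! + ... + t^{k-1} N^{k-1}/(k-1)!) where N is the nilpotent superdiagonal part.

Assembling the blocks and conjugating back gives the entries of e^{tA} as shown above.

e^{tA} = [[(2*t + 1)*e^{-3*t}, t*e^{-3*t}, 2*t*e^{-3*t}], [0, e^{-3*t}, 0], [-2*t*e^{-3*t}, -t*e^{-3*t}, (1 - 2*t)*e^{-3*t}]]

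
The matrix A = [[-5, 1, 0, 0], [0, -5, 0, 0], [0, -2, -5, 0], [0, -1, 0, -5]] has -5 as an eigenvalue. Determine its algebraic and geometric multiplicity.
The characteristic polynomial is (x + 5)^4, so the factor x + 5 appears with exponent 4: the algebraic multiplicity is 4.

rank(A + 5I) = 1, so the eigenspace has dimension 4 - 1 = 3: the geometric multiplicity is 3.

Since 3 < 4, A is not diagonalizable.

algebraic multiplicity 4, geometric multiplicity 3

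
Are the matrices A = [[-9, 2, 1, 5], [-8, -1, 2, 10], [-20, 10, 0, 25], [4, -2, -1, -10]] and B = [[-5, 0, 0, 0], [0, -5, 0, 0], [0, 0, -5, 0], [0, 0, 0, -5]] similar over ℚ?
No.

Both have characteristic polynomial (x + 5)^4, but the minimal polynomial of A is (x + 5)^2 while the minimal polynomial of B is x + 5. The minimal polynomial is a similarity invariant, so A and B are not similar.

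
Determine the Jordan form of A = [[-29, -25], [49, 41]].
J = [[6, 1], [0, 6]]

The characteristic polynomial is det(xI - A) = (x - 6)^2, so the eigenvalues are 6 (algebraic multiplicity 2).

For λ = 6: rank(A - 6I) = 1, rank((A - 6I)^2) = 0. The eigenspace has dimension 2 - 1 = 1, so there is 1 Jordan block; the rank sequence gives block sizes [2].

Assembling the blocks gives the Jordan form J above.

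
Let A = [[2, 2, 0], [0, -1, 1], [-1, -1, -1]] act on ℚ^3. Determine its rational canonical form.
R = [[0, 0, 2], [1, 0, 2], [0, 1, 0]]

The invariant factors of A (the non-unit diagonal entries of the Smith normal form of xI - A over ℚ[x]) are x^3 - 2x - 2, each dividing the next. The characteristic polynomial is their product, x^3 - 2x - 2.

The rational canonical form is the block-diagonal matrix of companion matrices C(f_i):
R = [[0, 0, 2], [1, 0, 2], [0, 1, 0]].

Note the characteristic polynomial does not split into linear factors over ℚ, so A has no Jordan form over ℚ; the rational canonical form exists over any field.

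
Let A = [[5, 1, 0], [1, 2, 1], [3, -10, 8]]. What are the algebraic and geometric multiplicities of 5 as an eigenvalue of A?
The characteristic polynomial is (x - 5)^3, so the factor x - 5 appears with exponent 3: the algebraic multiplicity is 3.

rank(A - 5I) = 2, so the eigenspace has dimension 3 - 2 = 1: the geometric multiplicity is 1.

Since 1 < 3, A is not diagonalizable.

algebraic multiplicity 3, geometric multiplicity 1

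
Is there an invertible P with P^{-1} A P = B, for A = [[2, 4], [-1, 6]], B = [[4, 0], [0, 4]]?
No.

Both have characteristic polynomial (x - 4)^2, but the minimal polynomial of A is (x - 4)^2 while the minimal polynomial of B is x - 4. The minimal polynomial is a similarity invariant, so A and B are not similar.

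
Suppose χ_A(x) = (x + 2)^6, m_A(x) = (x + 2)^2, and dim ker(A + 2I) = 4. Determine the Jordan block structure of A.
λ = -2: algebraic multiplicity 6 (exponent in χ_A), largest block size 2 (exponent in m_A), 4 blocks (geometric multiplicity). These force block sizes [2, 2, 1, 1].

Jordan blocks: (-2, 2), (-2, 2), (-2, 1), (-2, 1)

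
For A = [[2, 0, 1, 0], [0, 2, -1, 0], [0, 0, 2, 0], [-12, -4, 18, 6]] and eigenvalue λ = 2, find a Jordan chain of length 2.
We seek v_1 ∈ ker((A - 2I)^2) \ ker(A - 2I), then set v_{i+1} = (A - 2I) v_i.

One such chain is v_1 = [[0, -1, -1, 3]]^T, v_2 = [[-1, 1, 0, -2]]^T. Check: (A - 2I) v_2 = [[0, 0, 0, 0]]^T = 0.

v_1 = [[0, -1, -1, 3]]^T, v_2 = [[-1, 1, 0, -2]]^T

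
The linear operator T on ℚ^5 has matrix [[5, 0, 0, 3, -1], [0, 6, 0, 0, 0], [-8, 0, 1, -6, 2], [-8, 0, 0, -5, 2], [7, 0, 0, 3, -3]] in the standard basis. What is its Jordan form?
J = [[-2, 1, 0, 0, 0], [0, -2, 0, 0, 0], [0, 0, 1, 0, 0], [0, 0, 0, 1, 0], [0, 0, 0, 0, 6]]

The characteristic polynomial is det(xI - A) = (x - 6)(x - 1)^2(x + 2)^2, so the eigenvalues are -2 (algebraic multiplicity 2), 1 (algebraic multiplicity 2), 6 (algebraic multiplicity 1).

For λ = -2: rank(A + 2I) = 4, rank((A + 2I)^2) = 3. The eigenspace has dimension 5 - 4 = 1, so there is 1 Jordan block; the rank sequence gives block sizes [2].

For λ = 1: rank(A - I) = 3. The eigenspace has dimension 5 - 3 = 2, so there are 2 Jordan blocks; the rank sequence gives block sizes [1, 1].

For λ = 6: algebraic multiplicity 1 gives one 1×1 block.

Assembling the blocks gives the Jordan form J above.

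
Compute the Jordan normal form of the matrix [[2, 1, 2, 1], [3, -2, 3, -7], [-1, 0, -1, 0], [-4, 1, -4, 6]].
J = [[0, 1, 0, 0], [0, 0, 1, 0], [0, 0, 0, 0], [0, 0, 0, 5]]

The characteristic polynomial is det(xI - A) = x^3(x - 5), so the eigenvalues are 0 (algebraic multiplicity 3), 5 (algebraic multiplicity 1).

For λ = 0: rank(A) = 3, rank(A^2) = 2, rank(A^3) = 1. The eigenspace has dimension 4 - 3 = 1, so there is 1 Jordan block; the rank sequence gives block sizes [3].

For λ = 5: algebraic multiplicity 1 gives one 1×1 block.

Assembling the blocks gives the Jordan form J above.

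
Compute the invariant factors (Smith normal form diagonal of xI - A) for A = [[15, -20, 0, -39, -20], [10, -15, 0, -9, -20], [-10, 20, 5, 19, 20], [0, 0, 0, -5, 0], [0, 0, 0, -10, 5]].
x - 5, x - 5, (x - 5)(x + 5)^2

The Jordan structure of A has elementary divisors (x + 5)^2, (x - 5), (x - 5), (x - 5). Arranging the block sizes at each eigenvalue in decreasing order and taking row products gives the invariant factors.

Invariant factors (smallest first, each dividing the next): x - 5, x - 5, (x - 5)(x + 5)^2.

Check: the last factor (x - 5)(x + 5)^2 is the minimal polynomial, and the product (x - 5)^3(x + 5)^2 is the characteristic polynomial.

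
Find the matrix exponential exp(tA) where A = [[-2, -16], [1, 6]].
e^{tA} = [[(1 - 4*t)*e^{2*t}, -16*t*e^{2*t}], [t*e^{2*t}, (4*t + 1)*e^{2*t}]]

A has Jordan form J = [[2, 1], [0, 2]] with A = PJP^{-1}, so e^{tA} = P e^{tJ} P^{-1}.

For a Jordan block J_k(λ), e^{tJ_k(λ)} = e^{λt} · (I + tN + t^2 N^2/2! + ... + t^{k-1} N^{k-1}/(k-1)!) where N is the nilpotent superdiagonal part.

Assembling the blocks and conjugating back gives the entries of e^{tA} as shown above.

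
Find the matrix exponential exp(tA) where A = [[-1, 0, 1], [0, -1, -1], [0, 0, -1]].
A has Jordan form J = [[-1, 1, 0], [0, -1, 0], [0, 0, -1]] with A = PJP^{-1}, so e^{tA} = P e^{tJ} P^{-1}.

For a Jordan block J_k(λ), e^{tJ_k(λ)} = e^{λt} · (I + tN + t^2 N^2/2! + ... + t^{k-1} N^{k-1}/(k-1)!) where N is the nilpotent superdiagonal part.

Assembling the blocks and conjugating back gives the entries of e^{tA} as shown above.

e^{tA} = [[e^{-t}, 0, t*e^{-t}], [0, e^{-t}, -t*e^{-t}], [0, 0, e^{-t}]]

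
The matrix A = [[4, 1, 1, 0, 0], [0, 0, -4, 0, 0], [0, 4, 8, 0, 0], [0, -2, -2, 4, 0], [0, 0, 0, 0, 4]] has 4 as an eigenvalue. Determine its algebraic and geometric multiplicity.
The characteristic polynomial is (x - 4)^5, so the factor x - 4 appears with exponent 5: the algebraic multiplicity is 5.

rank(A - 4I) = 1, so the eigenspace has dimension 5 - 1 = 4: the geometric multiplicity is 4.

Since 4 < 5, A is not diagonalizable.

algebraic multiplicity 5, geometric multiplicity 4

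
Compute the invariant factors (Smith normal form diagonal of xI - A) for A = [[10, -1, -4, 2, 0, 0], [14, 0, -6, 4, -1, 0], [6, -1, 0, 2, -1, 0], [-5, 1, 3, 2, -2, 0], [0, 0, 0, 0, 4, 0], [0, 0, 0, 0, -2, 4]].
x - 4, (x - 4)^3(x - 2)^2

The Jordan structure of A has elementary divisors (x - 2)^2, (x - 4)^3, (x - 4). Arranging the block sizes at each eigenvalue in decreasing order and taking row products gives the invariant factors.

Invariant factors (smallest first, each dividing the next): x - 4, (x - 4)^3(x - 2)^2.

Check: the last factor (x - 4)^3(x - 2)^2 is the minimal polynomial, and the product (x - 4)^4(x - 2)^2 is the characteristic polynomial.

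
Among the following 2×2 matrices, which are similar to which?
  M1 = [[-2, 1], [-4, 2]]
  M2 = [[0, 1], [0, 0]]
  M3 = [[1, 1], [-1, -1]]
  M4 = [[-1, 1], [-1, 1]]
1 class: {M1, M2, M3, M4}

Characteristic polynomials: χ_{M1} = x^2, χ_{M2} = x^2, χ_{M3} = x^2, χ_{M4} = x^2.

{M1, M2, M3, M4}: invariant factors x^2.

Matrices are similar if and only if their invariant-factor lists agree; the partition into similarity classes is {M1, M2, M3, M4}.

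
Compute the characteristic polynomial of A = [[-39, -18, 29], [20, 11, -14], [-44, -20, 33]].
xI - A = [[x + 39, 18, -29], [-20, x - 11, 14], [44, 20, x - 33]].

Expanding det(xI - A) along the first row:
det(xI - A) = + (x + 39)·det([[x - 11, 14], [20, x - 33]]) - (18)·det([[-20, 14], [44, x - 33]]) + (-29)·det([[-20, x - 11], [44, 20]]).

Evaluating gives χ_A(x) = x^3 - 5x^2 + 3x + 9 = (x - 3)^2(x + 1).

χ_A(x) = (x - 3)^2(x + 1)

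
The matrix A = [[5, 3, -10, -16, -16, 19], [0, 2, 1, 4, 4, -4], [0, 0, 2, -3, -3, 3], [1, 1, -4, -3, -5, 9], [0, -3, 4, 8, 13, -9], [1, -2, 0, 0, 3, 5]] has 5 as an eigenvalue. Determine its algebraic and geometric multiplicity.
algebraic multiplicity 4, geometric multiplicity 2

The characteristic polynomial is (x - 5)^4(x - 2)^2, so the factor x - 5 appears with exponent 4: the algebraic multiplicity is 4.

rank(A - 5I) = 4, so the eigenspace has dimension 6 - 4 = 2: the geometric multiplicity is 2.

Since 2 < 4, A is not diagonalizable.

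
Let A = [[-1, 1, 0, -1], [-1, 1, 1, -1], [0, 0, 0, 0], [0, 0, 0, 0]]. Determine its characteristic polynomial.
xI - A = [[x + 1, -1, 0, 1], [1, x - 1, -1, 1], [0, 0, x, 0], [0, 0, 0, x]].

Expanding det(xI - A) along the first row:
det(xI - A) = + (x + 1)·det([[x - 1, -1, 1], [0, x, 0], [0, 0, x]]) - (-1)·det([[1, -1, 1], [0, x, 0], [0, 0, x]]) + (0)·det([[1, x - 1, 1], [0, 0, 0], [0, 0, x]]) - (1)·det([[1, x - 1, -1], [0, 0, x], [0, 0, 0]]).

Evaluating gives χ_A(x) = x^4.

χ_A(x) = x^4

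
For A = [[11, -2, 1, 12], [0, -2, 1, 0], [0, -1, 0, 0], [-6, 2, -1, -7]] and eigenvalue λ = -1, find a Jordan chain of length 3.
v_1 = [[0, 1, 2, 0]]^T, v_2 = [[0, 1, 1, 0]]^T, v_3 = [[-1, 0, 0, 1]]^T

We seek v_1 ∈ ker((A + I)^3) \ ker((A + I)^2), then set v_{i+1} = (A + I) v_i.

One such chain is v_1 = [[0, 1, 2, 0]]^T, v_2 = [[0, 1, 1, 0]]^T, v_3 = [[-1, 0, 0, 1]]^T. Check: (A + I) v_3 = [[0, 0, 0, 0]]^T = 0.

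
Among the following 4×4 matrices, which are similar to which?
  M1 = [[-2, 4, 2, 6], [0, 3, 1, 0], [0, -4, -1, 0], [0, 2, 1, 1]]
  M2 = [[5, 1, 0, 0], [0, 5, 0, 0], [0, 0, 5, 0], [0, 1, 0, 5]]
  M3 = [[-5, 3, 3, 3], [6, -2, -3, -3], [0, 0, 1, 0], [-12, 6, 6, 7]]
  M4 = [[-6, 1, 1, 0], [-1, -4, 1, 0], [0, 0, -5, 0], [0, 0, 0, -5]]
Characteristic polynomials: χ_{M1} = (x - 1)^3(x + 2), χ_{M2} = (x - 5)^4, χ_{M3} = (x - 1)^3(x + 2), χ_{M4} = (x + 5)^4.

{M1}: invariant factors x - 1, (x - 1)^2(x + 2).

{M2}: invariant factors x - 5, x - 5, (x - 5)^2.

{M3}: invariant factors x - 1, x - 1, (x - 1)(x + 2).

{M4}: invariant factors x + 5, x + 5, (x + 5)^2.

Matrices are similar if and only if their invariant-factor lists agree; the partition into similarity classes is {M1}, {M2}, {M3}, {M4}.

4 classes: {M1}, {M2}, {M3}, {M4}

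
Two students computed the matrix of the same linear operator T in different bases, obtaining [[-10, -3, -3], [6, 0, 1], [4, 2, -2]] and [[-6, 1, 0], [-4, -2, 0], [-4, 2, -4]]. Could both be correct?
No.

Both have characteristic polynomial (x + 4)^3, but the minimal polynomial of A is (x + 4)^3 while the minimal polynomial of B is (x + 4)^2. The minimal polynomial is a similarity invariant, so A and B are not similar.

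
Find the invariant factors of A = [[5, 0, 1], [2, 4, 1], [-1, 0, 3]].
(x - 4)^3

The Jordan structure of A has elementary divisors (x - 4)^3. Arranging the block sizes at each eigenvalue in decreasing order and taking row products gives the invariant factors.

Invariant factors (smallest first, each dividing the next): (x - 4)^3.

Check: the last factor (x - 4)^3 is the minimal polynomial, and the product (x - 4)^3 is the characteristic polynomial.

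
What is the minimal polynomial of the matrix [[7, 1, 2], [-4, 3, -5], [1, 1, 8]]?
The characteristic polynomial factors as (x - 6)^3. The minimal polynomial is ∏(x - λ)^{k_λ} where k_λ is the size of the largest Jordan block at λ.

For λ = 6: rank(A - 6I) = 2, and the largest Jordan block has size 3 (the smallest k with rank((A - 6I)^k) = rank((A - 6I)^(k+1))).

So m_A(x) = (x - 6)^3.

m_A(x) = (x - 6)^3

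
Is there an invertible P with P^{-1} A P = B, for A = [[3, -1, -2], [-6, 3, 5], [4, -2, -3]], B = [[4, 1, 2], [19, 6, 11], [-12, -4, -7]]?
Two matrices over a field are similar if and only if they have the same invariant factors.

Both A and B have characteristic polynomial (x - 1)^3 and minimal polynomial (x - 1)^3. Computing further, both have invariant factors (x - 1)^3. Hence A and B are similar.

Yes.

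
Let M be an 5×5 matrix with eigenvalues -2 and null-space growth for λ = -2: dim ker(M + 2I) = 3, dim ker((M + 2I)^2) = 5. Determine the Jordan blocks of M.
λ = -2: successive nullity increments [3, 2] count blocks of size ≥ k; block sizes are [2, 2, 1].

Jordan blocks: (-2, 2), (-2, 2), (-2, 1)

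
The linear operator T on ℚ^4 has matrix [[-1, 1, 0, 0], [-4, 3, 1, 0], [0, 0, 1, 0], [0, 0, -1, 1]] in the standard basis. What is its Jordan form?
J = [[1, 1, 0, 0], [0, 1, 1, 0], [0, 0, 1, 0], [0, 0, 0, 1]]

The characteristic polynomial is det(xI - A) = (x - 1)^4, so the eigenvalues are 1 (algebraic multiplicity 4).

For λ = 1: rank(A - I) = 2, rank((A - I)^2) = 1, rank((A - I)^3) = 0. The eigenspace has dimension 4 - 2 = 2, so there are 2 Jordan blocks; the rank sequence gives block sizes [3, 1].

Assembling the blocks gives the Jordan form J above.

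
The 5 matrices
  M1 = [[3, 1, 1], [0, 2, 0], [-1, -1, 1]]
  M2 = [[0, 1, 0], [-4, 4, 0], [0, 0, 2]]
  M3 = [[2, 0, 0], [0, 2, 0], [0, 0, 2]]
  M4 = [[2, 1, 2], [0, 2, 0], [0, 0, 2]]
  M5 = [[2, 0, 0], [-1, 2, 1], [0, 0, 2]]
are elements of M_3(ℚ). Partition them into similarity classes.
Characteristic polynomials: χ_{M1} = (x - 2)^3, χ_{M2} = (x - 2)^3, χ_{M3} = (x - 2)^3, χ_{M4} = (x - 2)^3, χ_{M5} = (x - 2)^3.

{M1, M2, M4, M5}: invariant factors x - 2, (x - 2)^2.

{M3}: invariant factors x - 2, x - 2, x - 2.

Matrices are similar if and only if their invariant-factor lists agree; the partition into similarity classes is {M1, M2, M4, M5}, {M3}.

2 classes: {M1, M2, M4, M5}, {M3}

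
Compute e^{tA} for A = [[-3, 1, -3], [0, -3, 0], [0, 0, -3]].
A has Jordan form J = [[-3, 1, 0], [0, -3, 0], [0, 0, -3]] with A = PJP^{-1}, so e^{tA} = P e^{tJ} P^{-1}.

For a Jordan block J_k(λ), e^{tJ_k(λ)} = e^{λt} · (I + tN + t^2 N^2/2! + ... + t^{k-1} N^{k-1}/(k-1)!) where N is the nilpotent superdiagonal part.

Assembling the blocks and conjugating back gives the entries of e^{tA} as shown above.

e^{tA} = [[e^{-3*t}, t*e^{-3*t}, -3*t*e^{-3*t}], [0, e^{-3*t}, 0], [0, 0, e^{-3*t}]]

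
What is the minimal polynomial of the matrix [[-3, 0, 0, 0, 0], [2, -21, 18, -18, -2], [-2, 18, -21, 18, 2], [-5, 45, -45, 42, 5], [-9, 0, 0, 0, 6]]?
The characteristic polynomial factors as (x - 6)^2(x + 3)^3. The minimal polynomial is ∏(x - λ)^{k_λ} where k_λ is the size of the largest Jordan block at λ.

For λ = -3: rank(A + 3I) = 2, and the largest Jordan block has size 1 (the smallest k with rank((A + 3I)^k) = rank((A + 3I)^(k+1))).
For λ = 6: rank(A - 6I) = 4, and the largest Jordan block has size 2 (the smallest k with rank((A - 6I)^k) = rank((A - 6I)^(k+1))).

So m_A(x) = (x - 6)^2(x + 3).

m_A(x) = (x - 6)^2(x + 3)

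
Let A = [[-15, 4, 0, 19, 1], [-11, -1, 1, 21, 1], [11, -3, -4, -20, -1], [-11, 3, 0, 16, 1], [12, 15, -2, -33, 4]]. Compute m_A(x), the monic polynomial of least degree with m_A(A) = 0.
The characteristic polynomial factors as (x - 6)^2(x + 4)^3. The minimal polynomial is ∏(x - λ)^{k_λ} where k_λ is the size of the largest Jordan block at λ.

For λ = -4: rank(A + 4I) = 4, and the largest Jordan block has size 3 (the smallest k with rank((A + 4I)^k) = rank((A + 4I)^(k+1))).
For λ = 6: rank(A - 6I) = 4, and the largest Jordan block has size 2 (the smallest k with rank((A - 6I)^k) = rank((A - 6I)^(k+1))).

So m_A(x) = (x - 6)^2(x + 4)^3.

m_A(x) = (x - 6)^2(x + 4)^3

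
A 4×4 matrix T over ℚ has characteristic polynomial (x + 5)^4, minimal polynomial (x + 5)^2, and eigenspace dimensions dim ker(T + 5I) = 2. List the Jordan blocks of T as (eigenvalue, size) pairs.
Jordan blocks: (-5, 2), (-5, 2)

λ = -5: algebraic multiplicity 4 (exponent in χ_T), largest block size 2 (exponent in m_T), 2 blocks (geometric multiplicity). These force block sizes [2, 2].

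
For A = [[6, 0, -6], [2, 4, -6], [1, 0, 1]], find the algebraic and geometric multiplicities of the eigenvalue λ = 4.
algebraic multiplicity 2, geometric multiplicity 2

The characteristic polynomial is (x - 4)^2(x - 3), so the factor x - 4 appears with exponent 2: the algebraic multiplicity is 2.

rank(A - 4I) = 1, so the eigenspace has dimension 3 - 1 = 2: the geometric multiplicity is 2.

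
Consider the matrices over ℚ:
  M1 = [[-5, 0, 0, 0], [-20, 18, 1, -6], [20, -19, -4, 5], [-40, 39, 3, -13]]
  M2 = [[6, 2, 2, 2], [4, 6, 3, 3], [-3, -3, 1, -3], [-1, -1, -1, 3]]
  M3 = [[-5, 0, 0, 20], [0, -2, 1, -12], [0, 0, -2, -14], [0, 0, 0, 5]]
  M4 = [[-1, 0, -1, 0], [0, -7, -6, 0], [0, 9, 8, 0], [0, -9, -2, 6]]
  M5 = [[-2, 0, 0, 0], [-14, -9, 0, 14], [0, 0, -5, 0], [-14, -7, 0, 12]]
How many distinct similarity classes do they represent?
Characteristic polynomials: χ_{M1} = (x - 5)(x + 2)^2(x + 5), χ_{M2} = (x - 4)^4, χ_{M3} = (x - 5)(x + 2)^2(x + 5), χ_{M4} = (x - 6)(x - 2)(x + 1)^2, χ_{M5} = (x - 5)(x + 2)^2(x + 5).

{M1, M3}: invariant factors (x - 5)(x + 2)^2(x + 5).

{M2}: invariant factors x - 4, (x - 4)^3.

{M4}: invariant factors (x - 6)(x - 2)(x + 1)^2.

{M5}: invariant factors x + 2, (x - 5)(x + 2)(x + 5).

Matrices are similar if and only if their invariant-factor lists agree; the partition into similarity classes is {M1, M3}, {M2}, {M4}, {M5}.

4 classes: {M1, M3}, {M2}, {M4}, {M5}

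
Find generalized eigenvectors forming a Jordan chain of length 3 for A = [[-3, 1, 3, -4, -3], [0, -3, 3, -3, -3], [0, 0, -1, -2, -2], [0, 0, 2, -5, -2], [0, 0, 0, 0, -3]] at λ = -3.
We seek v_1 ∈ ker((A + 3I)^3) \ ker((A + 3I)^2), then set v_{i+1} = (A + 3I) v_i.

One such chain is v_1 = [[0, -7, -3, -4, 0]]^T, v_2 = [[0, 3, 2, 2, 0]]^T, v_3 = [[1, 0, 0, 0, 0]]^T. Check: (A + 3I) v_3 = [[0, 0, 0, 0, 0]]^T = 0.

v_1 = [[0, -7, -3, -4, 0]]^T, v_2 = [[0, 3, 2, 2, 0]]^T, v_3 = [[1, 0, 0, 0, 0]]^T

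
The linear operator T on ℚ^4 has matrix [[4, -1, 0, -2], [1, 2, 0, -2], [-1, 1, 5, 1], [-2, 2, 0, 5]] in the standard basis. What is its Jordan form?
The characteristic polynomial is det(xI - A) = (x - 5)^2(x - 3)^2, so the eigenvalues are 3 (algebraic multiplicity 2), 5 (algebraic multiplicity 2).

For λ = 3: rank(A - 3I) = 3, rank((A - 3I)^2) = 2. The eigenspace has dimension 4 - 3 = 1, so there is 1 Jordan block; the rank sequence gives block sizes [2].

For λ = 5: rank(A - 5I) = 3, rank((A - 5I)^2) = 2. The eigenspace has dimension 4 - 3 = 1, so there is 1 Jordan block; the rank sequence gives block sizes [2].

Assembling the blocks gives the Jordan form J above.

J = [[3, 1, 0, 0], [0, 3, 0, 0], [0, 0, 5, 1], [0, 0, 0, 5]]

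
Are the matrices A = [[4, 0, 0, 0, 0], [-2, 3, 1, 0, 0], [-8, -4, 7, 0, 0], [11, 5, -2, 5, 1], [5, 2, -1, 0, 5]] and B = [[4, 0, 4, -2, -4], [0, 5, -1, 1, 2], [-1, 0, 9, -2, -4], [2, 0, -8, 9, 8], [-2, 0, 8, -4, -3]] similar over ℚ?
Both have characteristic polynomial (x - 5)^4(x - 4) and minimal polynomial (x - 5)^2(x - 4). But rank(A - 5I) = 3 for A while rank(B - 5I) = 2 for B, so the number of Jordan blocks at λ = 5 differs. A and B are not similar.

No.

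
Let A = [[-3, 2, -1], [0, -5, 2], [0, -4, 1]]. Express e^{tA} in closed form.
e^{tA} = [[e^{-3*t}, 2*t*e^{-3*t}, -t*e^{-3*t}], [0, (2 - e^{2*t})*e^{-3*t}, (e^{2*t} - 1)*e^{-3*t}], [0, -2*e^{-t} + 2*e^{-3*t}, 2*e^{-t} - e^{-3*t}]]

A has Jordan form J = [[-3, 1, 0], [0, -3, 0], [0, 0, -1]] with A = PJP^{-1}, so e^{tA} = P e^{tJ} P^{-1}.

For a Jordan block J_k(λ), e^{tJ_k(λ)} = e^{λt} · (I + tN + t^2 N^2/2! + ... + t^{k-1} N^{k-1}/(k-1)!) where N is the nilpotent superdiagonal part.

Assembling the blocks and conjugating back gives the entries of e^{tA} as shown above.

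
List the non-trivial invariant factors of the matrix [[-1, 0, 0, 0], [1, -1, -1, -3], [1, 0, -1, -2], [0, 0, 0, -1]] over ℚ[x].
The Jordan structure of A has elementary divisors (x + 1)^3, (x + 1). Arranging the block sizes at each eigenvalue in decreasing order and taking row products gives the invariant factors.

Invariant factors (smallest first, each dividing the next): x + 1, (x + 1)^3.

Check: the last factor (x + 1)^3 is the minimal polynomial, and the product (x + 1)^4 is the characteristic polynomial.

x + 1, (x + 1)^3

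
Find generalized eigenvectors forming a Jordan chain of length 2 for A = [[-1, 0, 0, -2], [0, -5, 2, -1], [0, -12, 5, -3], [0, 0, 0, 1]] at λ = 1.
We seek v_1 ∈ ker((A - I)^2) \ ker(A - I), then set v_{i+1} = (A - I) v_i.

One such chain is v_1 = [[-1, 0, 0, 1]]^T, v_2 = [[0, -1, -3, 0]]^T. Check: (A - I) v_2 = [[0, 0, 0, 0]]^T = 0.

v_1 = [[-1, 0, 0, 1]]^T, v_2 = [[0, -1, -3, 0]]^T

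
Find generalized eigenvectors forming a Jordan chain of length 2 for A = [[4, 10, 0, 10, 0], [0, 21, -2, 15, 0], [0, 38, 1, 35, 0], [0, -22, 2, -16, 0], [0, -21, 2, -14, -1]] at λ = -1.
We seek v_1 ∈ ker((A + I)^2) \ ker(A + I), then set v_{i+1} = (A + I) v_i.

One such chain is v_1 = [[-2, -5, -10, 6, 5]]^T, v_2 = [[0, 0, 0, 0, 1]]^T. Check: (A + I) v_2 = [[0, 0, 0, 0, 0]]^T = 0.

v_1 = [[-2, -5, -10, 6, 5]]^T, v_2 = [[0, 0, 0, 0, 1]]^T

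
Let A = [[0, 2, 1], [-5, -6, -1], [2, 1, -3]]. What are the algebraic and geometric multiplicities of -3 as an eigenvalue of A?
The characteristic polynomial is (x + 3)^3, so the factor x + 3 appears with exponent 3: the algebraic multiplicity is 3.

rank(A + 3I) = 2, so the eigenspace has dimension 3 - 2 = 1: the geometric multiplicity is 1.

Since 1 < 3, A is not diagonalizable.

algebraic multiplicity 3, geometric multiplicity 1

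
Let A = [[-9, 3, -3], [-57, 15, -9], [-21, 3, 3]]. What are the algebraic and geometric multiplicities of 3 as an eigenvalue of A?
The characteristic polynomial is x(x - 6)(x - 3), so the factor x - 3 appears with exponent 1: the algebraic multiplicity is 1.

rank(A - 3I) = 2, so the eigenspace has dimension 3 - 2 = 1: the geometric multiplicity is 1.

algebraic multiplicity 1, geometric multiplicity 1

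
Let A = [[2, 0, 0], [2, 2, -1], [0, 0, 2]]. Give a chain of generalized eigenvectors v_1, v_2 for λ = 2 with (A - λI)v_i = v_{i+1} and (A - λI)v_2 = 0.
We seek v_1 ∈ ker((A - 2I)^2) \ ker(A - 2I), then set v_{i+1} = (A - 2I) v_i.

One such chain is v_1 = [[1, 3, 1]]^T, v_2 = [[0, 1, 0]]^T. Check: (A - 2I) v_2 = [[0, 0, 0]]^T = 0.

v_1 = [[1, 3, 1]]^T, v_2 = [[0, 1, 0]]^T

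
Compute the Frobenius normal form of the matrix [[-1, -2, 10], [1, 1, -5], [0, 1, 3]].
The invariant factors of A (the non-unit diagonal entries of the Smith normal form of xI - A over ℚ[x]) are (x - 2)(x^2 - x + 4), each dividing the next. The characteristic polynomial is their product, (x - 2)(x^2 - x + 4).

The rational canonical form is the block-diagonal matrix of companion matrices C(f_i):
R = [[0, 0, 8], [1, 0, -6], [0, 1, 3]].

Note the characteristic polynomial does not split into linear factors over ℚ, so A has no Jordan form over ℚ; the rational canonical form exists over any field.

R = [[0, 0, 8], [1, 0, -6], [0, 1, 3]]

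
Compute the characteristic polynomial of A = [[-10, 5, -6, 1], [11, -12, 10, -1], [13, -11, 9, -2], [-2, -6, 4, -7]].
χ_A(x) = (x + 5)^4

xI - A = [[x + 10, -5, 6, -1], [-11, x + 12, -10, 1], [-13, 11, x - 9, 2], [2, 6, -4, x + 7]].

Expanding det(xI - A) along the first row:
det(xI - A) = + (x + 10)·det([[x + 12, -10, 1], [11, x - 9, 2], [6, -4, x + 7]]) - (-5)·det([[-11, -10, 1], [-13, x - 9, 2], [2, -4, x + 7]]) + (6)·det([[-11, x + 12, 1], [-13, 11, 2], [2, 6, x + 7]]) - (-1)·det([[-11, x + 12, -10], [-13, 11, x - 9], [2, 6, -4]]).

Evaluating gives χ_A(x) = x^4 + 20x^3 + 150x^2 + 500x + 625 = (x + 5)^4.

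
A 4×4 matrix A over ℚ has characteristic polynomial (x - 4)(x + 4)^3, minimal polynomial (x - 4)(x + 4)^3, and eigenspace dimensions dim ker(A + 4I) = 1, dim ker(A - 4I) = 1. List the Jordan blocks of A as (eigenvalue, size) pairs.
λ = -4: algebraic multiplicity 3 (exponent in χ_A), largest block size 3 (exponent in m_A), 1 block (geometric multiplicity). This forces block sizes [3].
λ = 4: algebraic multiplicity 1 (exponent in χ_A), largest block size 1 (exponent in m_A), 1 block (geometric multiplicity). This forces block sizes [1].

Jordan blocks: (-4, 3), (4, 1)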